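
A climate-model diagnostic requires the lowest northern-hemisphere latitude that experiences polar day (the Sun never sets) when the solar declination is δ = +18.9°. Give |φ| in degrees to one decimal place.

|φ| = 71.1°

Polar day requires cos H₀ = −tan φ tan δ ≤ −1, i.e. tan φ tan δ ≥ 1.
The boundary is |tan φ| · |tan δ| = 1, so |φ| = 90° − |δ| = 90° − 18.9° = 71.1° in the northern hemisphere.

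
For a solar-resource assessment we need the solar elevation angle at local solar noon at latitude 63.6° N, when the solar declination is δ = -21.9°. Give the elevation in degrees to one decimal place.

At local noon the hour angle is zero, so the zenith angle equals |ϕ − δ| = |+63.6° − (-21.900°)| = 85.500°.
Elevation = 90° − 85.500° = 4.5°.

4.5°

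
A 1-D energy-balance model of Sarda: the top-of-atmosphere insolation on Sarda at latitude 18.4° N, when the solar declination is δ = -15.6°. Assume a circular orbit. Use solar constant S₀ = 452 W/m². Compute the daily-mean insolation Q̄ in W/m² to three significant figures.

Q̄ ≈ 113 W/m²

cos H₀ = −tan(+18.4°) tan(-15.600°) = 0.0929, H₀ = 1.4778 rad.
Bracket: H₀ sin φ sin δ + cos φ cos δ sin H₀ = 1.4778×0.31565×-0.26892 + 0.94888×0.96316×0.99568 = -0.125442 + 0.909975 = 0.784533.
Q̄ = (S₀/π) × [bracket] = (452/π) × 0.784533 = 112.9 W/m².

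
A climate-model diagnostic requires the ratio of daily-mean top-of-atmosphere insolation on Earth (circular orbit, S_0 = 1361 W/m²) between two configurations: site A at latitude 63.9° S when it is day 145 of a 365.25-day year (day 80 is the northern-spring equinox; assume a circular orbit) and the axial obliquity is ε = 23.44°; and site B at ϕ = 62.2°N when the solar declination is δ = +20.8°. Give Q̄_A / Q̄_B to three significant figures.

Q̄_A / Q̄_B ≈ 0.0380

— Configuration A (ϕ=-63.9°):
Solar longitude: L_s = 360° × (145 − 80)/365.25 = 64.066°.
sin δ = sin 23.44° × sin 64.066° = 0.35773, so δ = +20.961°.
cos h₀ = −tan(-63.9°) tan(+20.961°) = 0.7820, h₀ = 0.6730 rad.
Bracket: h₀ sin ϕ sin δ + cos ϕ cos δ sin h₀ = 0.6730×-0.89803×0.35773 + 0.43994×0.93383×0.62332 = -0.216203 + 0.256078 = 0.039875.
Q̄ = (S_0/π) × [bracket] = (1361/π) × 0.039875 = 17.275 W/m².
— Configuration B (ϕ=+62.2°):
cos h₀ = −tan(+62.2°) tan(+20.800°) = -0.7205, h₀ = 2.3753 rad.
Bracket: h₀ sin ϕ sin δ + cos ϕ cos δ sin h₀ = 2.3753×0.88458×0.35511 + 0.46639×0.93483×0.69348 = 0.746137 + 0.302354 = 1.048491.
Q̄ = (S_0/π) × [bracket] = (1361/π) × 1.048491 = 454.23 W/m².
Ratio Q̄_A / Q̄_B = 17.275 / 454.23 = 0.03803.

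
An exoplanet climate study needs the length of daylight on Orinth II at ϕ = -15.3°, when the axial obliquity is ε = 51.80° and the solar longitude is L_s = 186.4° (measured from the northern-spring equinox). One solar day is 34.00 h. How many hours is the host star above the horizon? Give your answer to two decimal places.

17.26 h

Solar declination: sin δ = sin ε · sin L_s = sin 51.80° × sin 186.4° = -0.08760, so δ = -5.025°.
cos h₀ = −tan ϕ · tan δ = −tan(-15.3°) × tan(-5.025°) = -0.0241, so h₀ = 1.5949 rad = 91.38°.
Daylight = 2h₀/(2π) × 34.00 h = (1.5949/π) × 34.00 = 17.26 h.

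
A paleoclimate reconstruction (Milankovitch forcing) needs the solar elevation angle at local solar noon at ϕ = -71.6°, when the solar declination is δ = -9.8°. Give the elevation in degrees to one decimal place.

At local noon the hour angle is zero, so the zenith angle equals |ϕ − δ| = |-71.6° − (-9.800°)| = 61.800°.
Elevation = 90° − 61.800° = 28.2°.

28.2°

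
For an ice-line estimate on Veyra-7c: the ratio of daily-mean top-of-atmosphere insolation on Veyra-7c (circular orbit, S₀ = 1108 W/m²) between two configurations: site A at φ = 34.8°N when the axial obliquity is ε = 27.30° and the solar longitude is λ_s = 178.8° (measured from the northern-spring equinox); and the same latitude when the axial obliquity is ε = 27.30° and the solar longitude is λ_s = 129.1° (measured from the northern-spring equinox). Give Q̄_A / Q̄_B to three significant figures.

— Configuration A (φ=+34.8°):
Solar declination: sin δ = sin ε · sin λ_s = sin 27.30° × sin 178.8° = 0.00961, so δ = +0.550°.
cos H₀ = −tan(+34.8°) tan(+0.550°) = -0.0067, H₀ = 1.5775 rad.
Bracket: H₀ sin φ sin δ + cos φ cos δ sin H₀ = 1.5775×0.57071×0.00961 + 0.82115×0.99995×0.99998 = 0.008652 + 0.821093 = 0.829745.
Q̄ = (S₀/π) × [bracket] = (1108/π) × 0.829745 = 292.64 W/m².
— Configuration B (φ=+34.8°):
Solar declination: sin δ = sin ε · sin λ_s = sin 27.30° × sin 129.1° = 0.35593, so δ = +20.851°.
cos H₀ = −tan(+34.8°) tan(+20.851°) = -0.2647, H₀ = 1.8387 rad.
Bracket: H₀ sin φ sin δ + cos φ cos δ sin H₀ = 1.8387×0.57071×0.35593 + 0.82115×0.93451×0.96433 = 0.373500 + 0.740001 = 1.113501.
Q̄ = (S₀/π) × [bracket] = (1108/π) × 1.113501 = 392.72 W/m².
Ratio Q̄_A / Q̄_B = 292.64 / 392.72 = 0.7452.

Q̄_A / Q̄_B ≈ 0.745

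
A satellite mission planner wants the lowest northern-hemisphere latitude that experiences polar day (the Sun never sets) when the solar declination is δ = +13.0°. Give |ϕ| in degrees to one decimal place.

Polar day requires cos h₀ = −tan ϕ tan δ ≤ −1, i.e. tan ϕ tan δ ≥ 1.
The boundary is |tan ϕ| · |tan δ| = 1, so |ϕ| = 90° − |δ| = 90° − 13.0° = 77.0° in the northern hemisphere.

|ϕ| = 77.0°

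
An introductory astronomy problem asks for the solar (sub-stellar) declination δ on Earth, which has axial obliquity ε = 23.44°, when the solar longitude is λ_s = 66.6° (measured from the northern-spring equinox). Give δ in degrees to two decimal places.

δ = +21.41°

sin δ = sin ε · sin λ_s = sin 23.44° × sin 66.6° = 0.365072.
δ = arcsin(0.365072) = +21.41°.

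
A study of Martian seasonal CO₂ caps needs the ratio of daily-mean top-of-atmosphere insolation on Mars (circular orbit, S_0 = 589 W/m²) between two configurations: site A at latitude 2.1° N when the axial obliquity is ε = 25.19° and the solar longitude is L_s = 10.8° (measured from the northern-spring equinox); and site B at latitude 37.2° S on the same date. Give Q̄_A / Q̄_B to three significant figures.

— Configuration A (ϕ=+2.1°):
Solar declination: sin δ = sin ε · sin L_s = sin 25.19° × sin 10.8° = 0.07975, so δ = +4.574°.
cos h₀ = −tan(+2.1°) tan(+4.574°) = -0.0029, h₀ = 1.5737 rad.
Bracket: h₀ sin ϕ sin δ + cos ϕ cos δ sin h₀ = 1.5737×0.03664×0.07975 + 0.99933×0.99681×1.00000 = 0.004598 + 0.996142 = 1.000740.
Q̄ = (S_0/π) × [bracket] = (589/π) × 1.000740 = 187.62 W/m².
— Configuration B (ϕ=-37.2°):
cos h₀ = −tan(-37.2°) tan(+4.574°) = 0.0607, h₀ = 1.5100 rad.
Bracket: h₀ sin ϕ sin δ + cos ϕ cos δ sin h₀ = 1.5100×-0.60460×0.07975 + 0.79653×0.99681×0.99815 = -0.072807 + 0.792520 = 0.719713.
Q̄ = (S_0/π) × [bracket] = (589/π) × 0.719713 = 134.94 W/m².
Ratio Q̄_A / Q̄_B = 187.62 / 134.94 = 1.390.

Q̄_A / Q̄_B ≈ 1.39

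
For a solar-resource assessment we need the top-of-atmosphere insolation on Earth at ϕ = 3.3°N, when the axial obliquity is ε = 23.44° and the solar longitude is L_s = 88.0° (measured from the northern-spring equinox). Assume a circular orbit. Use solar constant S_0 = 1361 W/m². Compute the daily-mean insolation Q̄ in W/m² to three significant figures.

Solar declination: sin δ = sin ε · sin L_s = sin 23.44° × sin 88.0° = 0.39755, so δ = +23.425°.
cos h₀ = −tan(+3.3°) tan(+23.425°) = -0.0250, h₀ = 1.5958 rad.
Bracket: h₀ sin ϕ sin δ + cos ϕ cos δ sin h₀ = 1.5958×0.05756×0.39755 + 0.99834×0.91758×0.99969 = 0.036517 + 0.915773 = 0.952290.
Q̄ = (S_0/π) × [bracket] = (1361/π) × 0.952290 = 412.6 W/m².

Q̄ ≈ 413 W/m²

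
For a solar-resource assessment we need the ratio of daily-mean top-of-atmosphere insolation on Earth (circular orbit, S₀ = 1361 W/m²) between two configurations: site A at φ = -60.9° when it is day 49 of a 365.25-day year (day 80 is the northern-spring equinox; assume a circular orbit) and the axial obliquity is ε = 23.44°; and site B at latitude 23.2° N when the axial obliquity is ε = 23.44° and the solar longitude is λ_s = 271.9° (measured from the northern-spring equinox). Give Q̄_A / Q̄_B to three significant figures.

— Configuration A (φ=-60.9°):
Solar longitude: λ_s = 360° × (49 − 80)/365.25 = -30.554°, i.e. -30.554° + 360° = 329.446°.
sin δ = sin 23.44° × sin 329.446° = -0.20222, so δ = -11.667°.
cos H₀ = −tan(-60.9°) tan(-11.667°) = -0.3710, H₀ = 1.9509 rad.
Bracket: H₀ sin φ sin δ + cos φ cos δ sin H₀ = 1.9509×-0.87377×-0.20222 + 0.48634×0.97934×0.92864 = 0.344712 + 0.442304 = 0.787016.
Q̄ = (S₀/π) × [bracket] = (1361/π) × 0.787016 = 340.95 W/m².
— Configuration B (φ=+23.2°):
Solar declination: sin δ = sin ε · sin λ_s = sin 23.44° × sin 271.9° = -0.39757, so δ = -23.426°.
cos H₀ = −tan(+23.2°) tan(-23.426°) = 0.1857, H₀ = 1.3840 rad.
Bracket: H₀ sin φ sin δ + cos φ cos δ sin H₀ = 1.3840×0.39394×-0.39757 + 0.91914×0.91757×0.98261 = -0.216760 + 0.828709 = 0.611949.
Q̄ = (S₀/π) × [bracket] = (1361/π) × 0.611949 = 265.11 W/m².
Ratio Q̄_A / Q̄_B = 340.95 / 265.11 = 1.286.

Q̄_A / Q̄_B ≈ 1.29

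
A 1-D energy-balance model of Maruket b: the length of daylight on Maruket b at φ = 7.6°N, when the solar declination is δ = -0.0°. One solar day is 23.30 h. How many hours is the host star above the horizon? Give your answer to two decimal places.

11.65 h

cos H₀ = −tan φ · tan δ = −tan(+7.6°) × tan(-0.000°) = 0.0000, so H₀ = 1.5708 rad = 90.00°.
Daylight = 2H₀/(2π) × 23.30 h = (1.5708/π) × 23.30 = 11.65 h.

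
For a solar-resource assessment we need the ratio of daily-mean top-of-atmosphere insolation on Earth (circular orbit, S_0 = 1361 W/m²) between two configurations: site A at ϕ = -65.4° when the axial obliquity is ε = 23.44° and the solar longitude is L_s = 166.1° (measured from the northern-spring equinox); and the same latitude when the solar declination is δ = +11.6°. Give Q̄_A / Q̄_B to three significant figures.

— Configuration A (ϕ=-65.4°):
Solar declination: sin δ = sin ε · sin L_s = sin 23.44° × sin 166.1° = 0.09556, so δ = +5.484°.
cos h₀ = −tan(-65.4°) tan(+5.484°) = 0.2097, h₀ = 1.3595 rad.
Bracket: h₀ sin ϕ sin δ + cos ϕ cos δ sin h₀ = 1.3595×-0.90924×0.09556 + 0.41628×0.99542×0.97777 = -0.118123 + 0.405162 = 0.287039.
Q̄ = (S_0/π) × [bracket] = (1361/π) × 0.287039 = 124.35 W/m².
— Configuration B (ϕ=-65.4°):
cos h₀ = −tan(-65.4°) tan(+11.600°) = 0.4483, h₀ = 1.1059 rad.
Bracket: h₀ sin ϕ sin δ + cos ϕ cos δ sin h₀ = 1.1059×-0.90924×0.20108 + 0.41628×0.97958×0.89386 = -0.202192 + 0.364498 = 0.162306.
Q̄ = (S_0/π) × [bracket] = (1361/π) × 0.162306 = 70.314 W/m².
Ratio Q̄_A / Q̄_B = 124.35 / 70.314 = 1.768.

Q̄_A / Q̄_B ≈ 1.77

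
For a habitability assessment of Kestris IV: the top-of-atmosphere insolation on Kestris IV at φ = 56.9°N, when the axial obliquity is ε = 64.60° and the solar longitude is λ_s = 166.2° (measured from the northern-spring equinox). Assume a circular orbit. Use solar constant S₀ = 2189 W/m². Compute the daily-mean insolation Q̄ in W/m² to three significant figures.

Q̄ ≈ 591 W/m²

Solar declination: sin δ = sin ε · sin λ_s = sin 64.60° × sin 166.2° = 0.21548, so δ = +12.443°.
cos H₀ = −tan(+56.9°) tan(+12.443°) = -0.3385, H₀ = 1.9161 rad.
Bracket: H₀ sin φ sin δ + cos φ cos δ sin H₀ = 1.9161×0.83772×0.21548 + 0.54610×0.97651×0.94097 = 0.345879 + 0.501793 = 0.847672.
Q̄ = (S₀/π) × [bracket] = (2189/π) × 0.847672 = 590.6 W/m².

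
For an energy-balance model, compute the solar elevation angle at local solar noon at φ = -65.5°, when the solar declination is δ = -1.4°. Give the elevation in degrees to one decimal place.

25.9°

At local noon the hour angle is zero, so the zenith angle equals |φ − δ| = |-65.5° − (-1.400°)| = 64.100°.
Elevation = 90° − 64.100° = 25.9°.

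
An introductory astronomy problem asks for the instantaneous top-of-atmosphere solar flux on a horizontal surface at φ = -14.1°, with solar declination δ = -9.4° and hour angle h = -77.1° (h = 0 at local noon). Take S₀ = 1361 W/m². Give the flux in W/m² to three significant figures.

345 W/m²

cos θ_z = sin φ sin δ + cos φ cos δ cos h = 0.039789 + 0.213617 = 0.253406.
Flux = S₀ · cos θ_z = 1361 × 0.253406 = 344.9 W/m².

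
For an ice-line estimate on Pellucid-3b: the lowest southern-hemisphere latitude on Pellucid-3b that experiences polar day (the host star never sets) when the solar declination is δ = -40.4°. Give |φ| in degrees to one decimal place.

|φ| = 49.6°

Polar day requires cos H₀ = −tan φ tan δ ≤ −1, i.e. tan φ tan δ ≥ 1.
The boundary is |tan φ| · |tan δ| = 1, so |φ| = 90° − |δ| = 90° − 40.4° = 49.6° in the southern hemisphere.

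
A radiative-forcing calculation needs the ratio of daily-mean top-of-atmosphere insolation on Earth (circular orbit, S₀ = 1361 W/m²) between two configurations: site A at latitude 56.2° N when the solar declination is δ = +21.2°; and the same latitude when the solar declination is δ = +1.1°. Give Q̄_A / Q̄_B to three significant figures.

— Configuration A (φ=+56.2°):
cos H₀ = −tan(+56.2°) tan(+21.200°) = -0.5794, H₀ = 2.1888 rad.
Bracket: H₀ sin φ sin δ + cos φ cos δ sin H₀ = 2.1888×0.83098×0.36162 + 0.55630×0.93232×0.81504 = 0.657732 + 0.422720 = 1.080452.
Q̄ = (S₀/π) × [bracket] = (1361/π) × 1.080452 = 468.07 W/m².
— Configuration B (φ=+56.2°):
cos H₀ = −tan(+56.2°) tan(+1.100°) = -0.0287, H₀ = 1.5995 rad.
Bracket: H₀ sin φ sin δ + cos φ cos δ sin H₀ = 1.5995×0.83098×0.01920 + 0.55630×0.99982×0.99959 = 0.025520 + 0.555972 = 0.581492.
Q̄ = (S₀/π) × [bracket] = (1361/π) × 0.581492 = 251.91 W/m².
Ratio Q̄_A / Q̄_B = 468.07 / 251.91 = 1.858.

Q̄_A / Q̄_B ≈ 1.86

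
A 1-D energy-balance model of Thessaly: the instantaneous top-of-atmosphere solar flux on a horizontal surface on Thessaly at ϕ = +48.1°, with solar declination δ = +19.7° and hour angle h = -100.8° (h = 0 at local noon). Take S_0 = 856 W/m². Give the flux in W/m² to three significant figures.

114 W/m²

cos θ_z = sin ϕ sin δ + cos ϕ cos δ cos h = 0.250904 + -0.117815 = 0.133089.
Flux = S_0 · cos θ_z = 856 × 0.133089 = 113.9 W/m².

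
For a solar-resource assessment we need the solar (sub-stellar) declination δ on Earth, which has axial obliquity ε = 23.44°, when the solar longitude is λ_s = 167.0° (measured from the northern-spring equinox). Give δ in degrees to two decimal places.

δ = +5.13°

sin δ = sin ε · sin λ_s = sin 23.44° × sin 167.0° = 0.089483.
δ = arcsin(0.089483) = +5.13°.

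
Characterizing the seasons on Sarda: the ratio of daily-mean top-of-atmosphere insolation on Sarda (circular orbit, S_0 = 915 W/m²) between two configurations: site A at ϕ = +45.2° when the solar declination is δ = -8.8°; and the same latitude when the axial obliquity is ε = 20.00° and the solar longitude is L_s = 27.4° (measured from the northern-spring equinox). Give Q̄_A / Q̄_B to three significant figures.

— Configuration A (ϕ=+45.2°):
cos h₀ = −tan(+45.2°) tan(-8.800°) = 0.1559, h₀ = 1.4143 rad.
Bracket: h₀ sin ϕ sin δ + cos ϕ cos δ sin h₀ = 1.4143×0.70957×-0.15299 + 0.70463×0.98823×0.98777 = -0.153532 + 0.687820 = 0.534288.
Q̄ = (S_0/π) × [bracket] = (915/π) × 0.534288 = 155.61 W/m².
— Configuration B (ϕ=+45.2°):
Solar declination: sin δ = sin ε · sin L_s = sin 20.00° × sin 27.4° = 0.15740, so δ = +9.056°.
cos h₀ = −tan(+45.2°) tan(+9.056°) = -0.1605, h₀ = 1.7320 rad.
Bracket: h₀ sin ϕ sin δ + cos ϕ cos δ sin h₀ = 1.7320×0.70957×0.15740 + 0.70463×0.98754×0.98704 = 0.193441 + 0.686832 = 0.880273.
Q̄ = (S_0/π) × [bracket] = (915/π) × 0.880273 = 256.38 W/m².
Ratio Q̄_A / Q̄_B = 155.61 / 256.38 = 0.6070.

Q̄_A / Q̄_B ≈ 0.607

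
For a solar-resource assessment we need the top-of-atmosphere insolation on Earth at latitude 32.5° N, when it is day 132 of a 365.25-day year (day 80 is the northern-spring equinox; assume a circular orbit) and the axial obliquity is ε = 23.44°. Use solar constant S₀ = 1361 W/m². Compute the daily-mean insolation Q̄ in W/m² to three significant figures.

Solar longitude: λ_s = 360° × (132 − 80)/365.25 = 51.253°.
sin δ = sin 23.44° × sin 51.253° = 0.31024, so δ = +18.074°.
cos H₀ = −tan(+32.5°) tan(+18.074°) = -0.2079, H₀ = 1.7802 rad.
Bracket: H₀ sin φ sin δ + cos φ cos δ sin H₀ = 1.7802×0.53730×0.31024 + 0.84339×0.95066×0.97815 = 0.296745 + 0.784258 = 1.081003.
Q̄ = (S₀/π) × [bracket] = (1361/π) × 1.081003 = 468.3 W/m².

Q̄ ≈ 468 W/m²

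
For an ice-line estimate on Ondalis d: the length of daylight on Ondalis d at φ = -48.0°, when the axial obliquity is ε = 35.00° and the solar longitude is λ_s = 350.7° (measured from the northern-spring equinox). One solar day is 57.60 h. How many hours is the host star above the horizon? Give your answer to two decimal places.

30.70 h

Solar declination: sin δ = sin ε · sin λ_s = sin 35.00° × sin 350.7° = -0.09269, so δ = -5.319°.
cos H₀ = −tan φ · tan δ = −tan(-48.0°) × tan(-5.319°) = -0.1034, so H₀ = 1.6744 rad = 95.93°.
Daylight = 2H₀/(2π) × 57.60 h = (1.6744/π) × 57.60 = 30.70 h.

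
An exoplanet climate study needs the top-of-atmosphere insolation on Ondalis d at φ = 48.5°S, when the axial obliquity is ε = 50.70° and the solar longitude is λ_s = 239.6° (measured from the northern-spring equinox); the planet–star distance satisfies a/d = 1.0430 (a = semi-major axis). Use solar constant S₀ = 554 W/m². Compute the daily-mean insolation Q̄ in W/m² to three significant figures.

Q̄ ≈ 301 W/m²

Solar declination: sin δ = sin ε · sin λ_s = sin 50.70° × sin 239.6° = -0.66745, so δ = -41.870°.
cos H₀ = −tan(-48.5°) tan(-41.870°) = -1.0131 ≤ −1 ⇒ polar day, H₀ = π.
Bracket: H₀ sin φ sin δ + cos φ cos δ sin H₀ = 3.1416×-0.74896×-0.66745 + 0.66262×0.74466×0.00000 = 1.570465 + 0.000000 = 1.570465.
Inverse-square distance factor (a/d)² = 1.0430² = 1.087849.
Q̄ = (S₀/π) × 1.087849 × [bracket] = (554/π) × 1.087849 × 1.570465 = 301.3 W/m².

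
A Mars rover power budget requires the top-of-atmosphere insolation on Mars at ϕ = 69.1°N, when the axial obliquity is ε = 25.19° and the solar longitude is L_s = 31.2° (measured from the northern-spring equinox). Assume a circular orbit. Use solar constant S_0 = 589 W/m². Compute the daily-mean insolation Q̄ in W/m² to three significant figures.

Q̄ ≈ 138 W/m²

Solar declination: sin δ = sin ε · sin L_s = sin 25.19° × sin 31.2° = 0.22048, so δ = +12.737°.
cos h₀ = −tan(+69.1°) tan(+12.737°) = -0.5920, h₀ = 2.2043 rad.
Bracket: h₀ sin ϕ sin δ + cos ϕ cos δ sin h₀ = 2.2043×0.93420×0.22048 + 0.35674×0.97539×0.80597 = 0.454025 + 0.280446 = 0.734471.
Q̄ = (S_0/π) × [bracket] = (589/π) × 0.734471 = 137.7 W/m².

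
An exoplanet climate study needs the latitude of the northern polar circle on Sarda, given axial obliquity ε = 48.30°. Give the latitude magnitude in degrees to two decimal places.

41.70°

The polar circle is the lowest latitude that experiences at least one full rotation of continuous daylight at the northern-summer solstice; it lies at |ϕ| = 90° − ε = 90° − 48.30° = 41.70°.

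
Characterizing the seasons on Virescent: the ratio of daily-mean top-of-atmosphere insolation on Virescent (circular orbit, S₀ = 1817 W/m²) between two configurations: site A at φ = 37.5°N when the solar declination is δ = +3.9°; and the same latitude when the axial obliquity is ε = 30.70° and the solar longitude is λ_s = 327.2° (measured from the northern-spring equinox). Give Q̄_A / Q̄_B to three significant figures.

Q̄_A / Q̄_B ≈ 1.66

— Configuration A (φ=+37.5°):
cos H₀ = −tan(+37.5°) tan(+3.900°) = -0.0523, H₀ = 1.6231 rad.
Bracket: H₀ sin φ sin δ + cos φ cos δ sin H₀ = 1.6231×0.60876×0.06802 + 0.79335×0.99768×0.99863 = 0.067209 + 0.790425 = 0.857634.
Q̄ = (S₀/π) × [bracket] = (1817/π) × 0.857634 = 496.03 W/m².
— Configuration B (φ=+37.5°):
Solar declination: sin δ = sin ε · sin λ_s = sin 30.70° × sin 327.2° = -0.27657, so δ = -16.055°.
cos H₀ = −tan(+37.5°) tan(-16.055°) = 0.2208, H₀ = 1.3481 rad.
Bracket: H₀ sin φ sin δ + cos φ cos δ sin H₀ = 1.3481×0.60876×-0.27657 + 0.79335×0.96100×0.97531 = -0.226973 + 0.743585 = 0.516612.
Q̄ = (S₀/π) × [bracket] = (1817/π) × 0.516612 = 298.79 W/m².
Ratio Q̄_A / Q̄_B = 496.03 / 298.79 = 1.660.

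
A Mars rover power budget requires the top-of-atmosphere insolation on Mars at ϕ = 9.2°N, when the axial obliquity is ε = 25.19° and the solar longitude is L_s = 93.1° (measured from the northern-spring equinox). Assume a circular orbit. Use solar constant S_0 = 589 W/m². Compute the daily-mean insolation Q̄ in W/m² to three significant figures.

Solar declination: sin δ = sin ε · sin L_s = sin 25.19° × sin 93.1° = 0.42500, so δ = +25.151°.
cos h₀ = −tan(+9.2°) tan(+25.151°) = -0.0760, h₀ = 1.6469 rad.
Bracket: h₀ sin ϕ sin δ + cos ϕ cos δ sin h₀ = 1.6469×0.15988×0.42500 + 0.98714×0.90519×0.99710 = 0.111905 + 0.890958 = 1.002863.
Q̄ = (S_0/π) × [bracket] = (589/π) × 1.002863 = 188.0 W/m².

Q̄ ≈ 188 W/m²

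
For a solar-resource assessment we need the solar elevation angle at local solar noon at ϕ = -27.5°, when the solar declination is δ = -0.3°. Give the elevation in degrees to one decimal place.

At local noon the hour angle is zero, so the zenith angle equals |ϕ − δ| = |-27.5° − (-0.300°)| = 27.200°.
Elevation = 90° − 27.200° = 62.8°.

62.8°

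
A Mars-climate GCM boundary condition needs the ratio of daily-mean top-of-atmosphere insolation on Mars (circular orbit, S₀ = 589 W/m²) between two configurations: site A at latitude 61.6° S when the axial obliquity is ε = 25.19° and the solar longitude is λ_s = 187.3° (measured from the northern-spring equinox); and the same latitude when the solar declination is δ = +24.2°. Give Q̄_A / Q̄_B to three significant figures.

— Configuration A (φ=-61.6°):
Solar declination: sin δ = sin ε · sin λ_s = sin 25.19° × sin 187.3° = -0.05408, so δ = -3.100°.
cos H₀ = −tan(-61.6°) tan(-3.100°) = -0.1002, H₀ = 1.6711 rad.
Bracket: H₀ sin φ sin δ + cos φ cos δ sin H₀ = 1.6711×-0.87965×-0.05408 + 0.47562×0.99854×0.99497 = 0.079497 + 0.472537 = 0.552034.
Q̄ = (S₀/π) × [bracket] = (589/π) × 0.552034 = 103.50 W/m².
— Configuration B (φ=-61.6°):
cos H₀ = −tan(-61.6°) tan(+24.200°) = 0.8312, H₀ = 0.5896 rad.
Bracket: H₀ sin φ sin δ + cos φ cos δ sin H₀ = 0.5896×-0.87965×0.40992 + 0.47562×0.91212×0.55600 = -0.212602 + 0.241205 = 0.028603.
Q̄ = (S₀/π) × [bracket] = (589/π) × 0.028603 = 5.3626 W/m².
Ratio Q̄_A / Q̄_B = 103.50 / 5.3626 = 19.30.

Q̄_A / Q̄_B ≈ 19.3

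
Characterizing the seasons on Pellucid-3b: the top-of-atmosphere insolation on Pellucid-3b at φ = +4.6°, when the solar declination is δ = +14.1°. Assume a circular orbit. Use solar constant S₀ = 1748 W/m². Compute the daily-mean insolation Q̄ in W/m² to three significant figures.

cos H₀ = −tan(+4.6°) tan(+14.100°) = -0.0202, H₀ = 1.5910 rad.
Bracket: H₀ sin φ sin δ + cos φ cos δ sin H₀ = 1.5910×0.08020×0.24362 + 0.99678×0.96987×0.99980 = 0.031085 + 0.966554 = 0.997639.
Q̄ = (S₀/π) × [bracket] = (1748/π) × 0.997639 = 555.1 W/m².

Q̄ ≈ 555 W/m²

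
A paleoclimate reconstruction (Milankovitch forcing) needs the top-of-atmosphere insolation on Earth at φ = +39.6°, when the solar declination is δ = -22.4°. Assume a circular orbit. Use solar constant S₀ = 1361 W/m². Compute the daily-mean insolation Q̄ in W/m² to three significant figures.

Q̄ ≈ 161 W/m²

cos H₀ = −tan(+39.6°) tan(-22.400°) = 0.3410, H₀ = 1.2228 rad.
Bracket: H₀ sin φ sin δ + cos φ cos δ sin H₀ = 1.2228×0.63742×-0.38107 + 0.77051×0.92455×0.94007 = -0.297020 + 0.669682 = 0.372662.
Q̄ = (S₀/π) × [bracket] = (1361/π) × 0.372662 = 161.4 W/m².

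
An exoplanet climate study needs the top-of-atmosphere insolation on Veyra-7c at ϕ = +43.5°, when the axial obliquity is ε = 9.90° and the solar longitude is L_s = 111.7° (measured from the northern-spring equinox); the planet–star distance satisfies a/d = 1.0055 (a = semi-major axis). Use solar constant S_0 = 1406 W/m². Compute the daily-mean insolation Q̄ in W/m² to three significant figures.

Solar declination: sin δ = sin ε · sin L_s = sin 9.90° × sin 111.7° = 0.15974, so δ = +9.192°.
cos h₀ = −tan(+43.5°) tan(+9.192°) = -0.1536, h₀ = 1.7250 rad.
Bracket: h₀ sin ϕ sin δ + cos ϕ cos δ sin h₀ = 1.7250×0.68835×0.15974 + 0.72537×0.98716×0.98814 = 0.189676 + 0.707564 = 0.897240.
Inverse-square distance factor (a/d)² = 1.0055² = 1.011030.
Q̄ = (S_0/π) × 1.011030 × [bracket] = (1406/π) × 1.011030 × 0.897240 = 406.0 W/m².

Q̄ ≈ 406 W/m²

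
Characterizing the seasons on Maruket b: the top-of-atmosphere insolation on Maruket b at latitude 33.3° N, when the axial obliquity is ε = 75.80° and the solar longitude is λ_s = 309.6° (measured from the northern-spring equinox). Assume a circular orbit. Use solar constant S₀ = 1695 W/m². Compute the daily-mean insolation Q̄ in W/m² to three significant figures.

Solar declination: sin δ = sin ε · sin λ_s = sin 75.80° × sin 309.6° = -0.74697, so δ = -48.329°.
cos H₀ = −tan(+33.3°) tan(-48.329°) = 0.7380, H₀ = 0.7407 rad.
Bracket: H₀ sin φ sin δ + cos φ cos δ sin H₀ = 0.7407×0.54902×-0.74697 + 0.83581×0.66486×0.67480 = -0.303762 + 0.374984 = 0.071222.
Q̄ = (S₀/π) × [bracket] = (1695/π) × 0.071222 = 38.43 W/m².

Q̄ ≈ 38.4 W/m²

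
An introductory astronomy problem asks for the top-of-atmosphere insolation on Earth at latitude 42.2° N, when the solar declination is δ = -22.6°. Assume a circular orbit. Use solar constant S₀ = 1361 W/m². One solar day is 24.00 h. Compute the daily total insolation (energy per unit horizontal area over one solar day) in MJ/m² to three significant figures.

12.3 MJ/m²

cos H₀ = −tan(+42.2°) tan(-22.600°) = 0.3774, H₀ = 1.1838 rad.
Bracket: H₀ sin φ sin δ + cos φ cos δ sin H₀ = 1.1838×0.67172×-0.38430 + 0.74080×0.92321×0.92603 = -0.305588 + 0.633325 = 0.327737.
Q̄ = (S₀/π) × [bracket] = (1361/π) × 0.327737 = 141.98 W/m².
Daily total = Q̄ × 24.00 h × 3600 s/h = 141.98 × 24.00 × 3600 / 10⁶ = 12.27 MJ/m².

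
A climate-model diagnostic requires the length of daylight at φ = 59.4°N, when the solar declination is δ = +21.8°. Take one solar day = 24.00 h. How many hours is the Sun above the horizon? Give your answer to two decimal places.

cos H₀ = −tan φ · tan δ = −tan(+59.4°) × tan(+21.800°) = -0.6763, so H₀ = 2.3135 rad = 132.56°.
Daylight = 2H₀/(2π) × 24.00 h = (2.3135/π) × 24.00 = 17.67 h.

17.67 h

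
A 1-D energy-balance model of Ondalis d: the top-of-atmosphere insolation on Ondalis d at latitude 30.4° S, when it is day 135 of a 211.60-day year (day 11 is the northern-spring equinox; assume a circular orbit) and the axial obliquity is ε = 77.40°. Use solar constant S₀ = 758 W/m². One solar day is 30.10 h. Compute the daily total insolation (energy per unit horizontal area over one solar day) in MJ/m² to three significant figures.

31.1 MJ/m²

Solar longitude: λ_s = 360° × (135 − 11)/211.60 = 210.964°.
sin δ = sin 77.40° × sin 210.964° = -0.50211, so δ = -30.140°.
cos H₀ = −tan(-30.4°) tan(-30.140°) = -0.3406, H₀ = 1.9184 rad.
Bracket: H₀ sin φ sin δ + cos φ cos δ sin H₀ = 1.9184×-0.50603×-0.50211 + 0.86251×0.86480×0.94019 = 0.487432 + 0.701286 = 1.188718.
Q̄ = (S₀/π) × [bracket] = (758/π) × 1.188718 = 286.81 W/m².
Daily total = Q̄ × 30.10 h × 3600 s/h = 286.81 × 30.10 × 3600 / 10⁶ = 31.08 MJ/m².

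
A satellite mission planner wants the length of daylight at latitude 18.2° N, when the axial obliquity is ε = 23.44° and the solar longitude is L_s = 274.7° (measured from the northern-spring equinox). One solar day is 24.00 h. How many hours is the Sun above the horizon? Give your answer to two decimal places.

Solar declination: sin δ = sin ε · sin L_s = sin 23.44° × sin 274.7° = -0.39645, so δ = -23.356°.
cos h₀ = −tan ϕ · tan δ = −tan(+18.2°) × tan(-23.356°) = 0.1420, so h₀ = 1.4283 rad = 81.84°.
Daylight = 2h₀/(2π) × 24.00 h = (1.4283/π) × 24.00 = 10.91 h.

10.91 h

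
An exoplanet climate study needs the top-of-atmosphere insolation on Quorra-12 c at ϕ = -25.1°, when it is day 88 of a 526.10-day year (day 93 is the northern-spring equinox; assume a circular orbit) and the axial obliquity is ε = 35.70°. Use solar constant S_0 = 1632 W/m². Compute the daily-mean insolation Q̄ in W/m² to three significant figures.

Q̄ ≈ 482 W/m²

Solar longitude: L_s = 360° × (88 − 93)/526.10 = -3.421°, i.e. -3.421° + 360° = 356.579°.
sin δ = sin 35.70° × sin 356.579° = -0.03483, so δ = -1.996°.
cos h₀ = −tan(-25.1°) tan(-1.996°) = -0.0163, h₀ = 1.5871 rad.
Bracket: h₀ sin ϕ sin δ + cos ϕ cos δ sin h₀ = 1.5871×-0.42420×-0.03483 + 0.90557×0.99939×0.99987 = 0.023449 + 0.904900 = 0.928349.
Q̄ = (S_0/π) × [bracket] = (1632/π) × 0.928349 = 482.3 W/m².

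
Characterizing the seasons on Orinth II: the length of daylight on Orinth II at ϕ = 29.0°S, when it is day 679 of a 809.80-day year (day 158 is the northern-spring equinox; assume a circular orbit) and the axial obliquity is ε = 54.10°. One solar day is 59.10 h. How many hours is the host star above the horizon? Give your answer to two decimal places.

Solar longitude: L_s = 360° × (679 − 158)/809.80 = 231.613°.
sin δ = sin 54.10° × sin 231.613° = -0.63494, so δ = -39.415°.
cos h₀ = −tan ϕ · tan δ = −tan(-29.0°) × tan(-39.415°) = -0.4556, so h₀ = 2.0438 rad = 117.10°.
Daylight = 2h₀/(2π) × 59.10 h = (2.0438/π) × 59.10 = 38.45 h.

38.45 h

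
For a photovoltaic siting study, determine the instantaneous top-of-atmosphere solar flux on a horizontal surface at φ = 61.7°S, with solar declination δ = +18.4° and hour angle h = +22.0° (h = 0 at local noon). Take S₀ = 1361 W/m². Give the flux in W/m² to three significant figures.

cos θ_z = sin φ sin δ + cos φ cos δ cos h = -0.277922 + 0.417095 = 0.139173.
Flux = S₀ · cos θ_z = 1361 × 0.139173 = 189.4 W/m².

189 W/m²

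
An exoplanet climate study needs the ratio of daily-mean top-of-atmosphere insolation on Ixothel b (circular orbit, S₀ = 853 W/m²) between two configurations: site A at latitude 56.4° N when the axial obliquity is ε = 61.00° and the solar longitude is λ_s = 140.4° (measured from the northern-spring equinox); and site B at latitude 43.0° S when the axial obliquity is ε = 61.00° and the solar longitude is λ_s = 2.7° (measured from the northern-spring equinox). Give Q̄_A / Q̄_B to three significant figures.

— Configuration A (φ=+56.4°):
Solar declination: sin δ = sin ε · sin λ_s = sin 61.00° × sin 140.4° = 0.55750, so δ = +33.883°.
cos H₀ = −tan(+56.4°) tan(+33.883°) = -1.0108 ≤ −1 ⇒ polar day, H₀ = π.
Bracket: H₀ sin φ sin δ + cos φ cos δ sin H₀ = 3.1416×0.83292×0.55750 + 0.55339×0.83017×0.00000 = 1.458811 + 0.000000 = 1.458811.
Q̄ = (S₀/π) × [bracket] = (853/π) × 1.458811 = 396.09 W/m².
— Configuration B (φ=-43.0°):
Solar declination: sin δ = sin ε · sin λ_s = sin 61.00° × sin 2.7° = 0.04120, so δ = +2.361°.
cos H₀ = −tan(-43.0°) tan(+2.361°) = 0.0385, H₀ = 1.5323 rad.
Bracket: H₀ sin φ sin δ + cos φ cos δ sin H₀ = 1.5323×-0.68200×0.04120 + 0.73135×0.99915×0.99926 = -0.043055 + 0.730188 = 0.687133.
Q̄ = (S₀/π) × [bracket] = (853/π) × 0.687133 = 186.57 W/m².
Ratio Q̄_A / Q̄_B = 396.09 / 186.57 = 2.123.

Q̄_A / Q̄_B ≈ 2.12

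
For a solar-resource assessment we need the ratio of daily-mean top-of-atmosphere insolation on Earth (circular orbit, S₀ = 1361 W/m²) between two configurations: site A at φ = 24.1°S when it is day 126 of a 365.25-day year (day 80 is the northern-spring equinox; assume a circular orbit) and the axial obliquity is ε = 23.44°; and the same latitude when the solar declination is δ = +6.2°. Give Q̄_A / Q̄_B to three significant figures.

Q̄_A / Q̄_B ≈ 0.836

— Configuration A (φ=-24.1°):
Solar longitude: λ_s = 360° × (126 − 80)/365.25 = 45.339°.
sin δ = sin 23.44° × sin 45.339° = 0.28294, so δ = +16.436°.
cos H₀ = −tan(-24.1°) tan(+16.436°) = 0.1320, H₀ = 1.4385 rad.
Bracket: H₀ sin φ sin δ + cos φ cos δ sin H₀ = 1.4385×-0.40833×0.28294 + 0.91283×0.95914×0.99126 = -0.166194 + 0.867880 = 0.701686.
Q̄ = (S₀/π) × [bracket] = (1361/π) × 0.701686 = 303.98 W/m².
— Configuration B (φ=-24.1°):
cos H₀ = −tan(-24.1°) tan(+6.200°) = 0.0486, H₀ = 1.5222 rad.
Bracket: H₀ sin φ sin δ + cos φ cos δ sin H₀ = 1.5222×-0.40833×0.10800 + 0.91283×0.99415×0.99882 = -0.067128 + 0.906419 = 0.839291.
Q̄ = (S₀/π) × [bracket] = (1361/π) × 0.839291 = 363.60 W/m².
Ratio Q̄_A / Q̄_B = 303.98 / 363.60 = 0.8360.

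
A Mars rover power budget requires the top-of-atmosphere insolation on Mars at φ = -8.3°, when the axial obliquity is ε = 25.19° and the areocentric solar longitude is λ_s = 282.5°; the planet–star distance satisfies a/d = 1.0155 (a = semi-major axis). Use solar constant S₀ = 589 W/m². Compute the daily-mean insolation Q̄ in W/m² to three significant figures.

sin δ = sin 25.19° × sin 282.5° = -0.41553, so δ = -24.553°.
cos H₀ = −tan(-8.3°) tan(-24.553°) = -0.0666, H₀ = 1.6375 rad.
Bracket: H₀ sin φ sin δ + cos φ cos δ sin H₀ = 1.6375×-0.14436×-0.41553 + 0.98953×0.90958×0.99778 = 0.098227 + 0.898059 = 0.996286.
Inverse-square distance factor (a/d)² = 1.0155² = 1.031240.
Q̄ = (S₀/π) × 1.031240 × [bracket] = (589/π) × 1.031240 × 0.996286 = 192.6 W/m².

Q̄ ≈ 193 W/m²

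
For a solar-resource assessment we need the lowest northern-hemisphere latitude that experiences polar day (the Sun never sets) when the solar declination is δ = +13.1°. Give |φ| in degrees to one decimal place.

Polar day requires cos H₀ = −tan φ tan δ ≤ −1, i.e. tan φ tan δ ≥ 1.
The boundary is |tan φ| · |tan δ| = 1, so |φ| = 90° − |δ| = 90° − 13.1° = 76.9° in the northern hemisphere.

|φ| = 76.9°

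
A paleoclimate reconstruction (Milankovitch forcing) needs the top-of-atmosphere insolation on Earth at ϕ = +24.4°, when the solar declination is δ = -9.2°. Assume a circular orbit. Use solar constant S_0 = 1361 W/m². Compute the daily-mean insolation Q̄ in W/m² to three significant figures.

Q̄ ≈ 346 W/m²

cos h₀ = −tan(+24.4°) tan(-9.200°) = 0.0735, h₀ = 1.4973 rad.
Bracket: h₀ sin ϕ sin δ + cos ϕ cos δ sin h₀ = 1.4973×0.41310×-0.15988 + 0.91068×0.98714×0.99730 = -0.098891 + 0.896541 = 0.797650.
Q̄ = (S_0/π) × [bracket] = (1361/π) × 0.797650 = 345.6 W/m².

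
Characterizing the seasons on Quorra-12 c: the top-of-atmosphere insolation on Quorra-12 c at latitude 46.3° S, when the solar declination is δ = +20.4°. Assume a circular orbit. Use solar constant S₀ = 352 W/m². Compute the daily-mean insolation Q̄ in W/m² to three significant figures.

cos H₀ = −tan(-46.3°) tan(+20.400°) = 0.3892, H₀ = 1.1711 rad.
Bracket: H₀ sin φ sin δ + cos φ cos δ sin H₀ = 1.1711×-0.72297×0.34857 + 0.69088×0.93728×0.92117 = -0.295124 + 0.596502 = 0.301378.
Q̄ = (S₀/π) × [bracket] = (352/π) × 0.301378 = 33.77 W/m².

Q̄ ≈ 33.8 W/m²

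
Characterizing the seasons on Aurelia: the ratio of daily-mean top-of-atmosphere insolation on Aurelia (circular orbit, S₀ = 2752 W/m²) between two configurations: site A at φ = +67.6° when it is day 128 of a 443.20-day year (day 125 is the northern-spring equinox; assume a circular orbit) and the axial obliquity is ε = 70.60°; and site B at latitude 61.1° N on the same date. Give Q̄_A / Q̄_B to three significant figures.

Q̄_A / Q̄_B ≈ 0.817

— Configuration A (φ=+67.6°):
Solar longitude: λ_s = 360° × (128 − 125)/443.20 = 2.437°.
sin δ = sin 70.60° × sin 2.437° = 0.04010, so δ = +2.298°.
cos H₀ = −tan(+67.6°) tan(+2.298°) = -0.0974, H₀ = 1.6683 rad.
Bracket: H₀ sin φ sin δ + cos φ cos δ sin H₀ = 1.6683×0.92455×0.04010 + 0.38107×0.99920×0.99525 = 0.061851 + 0.378957 = 0.440808.
Q̄ = (S₀/π) × [bracket] = (2752/π) × 0.440808 = 386.14 W/m².
— Configuration B (φ=+61.1°):
cos H₀ = −tan(+61.1°) tan(+2.298°) = -0.0727, H₀ = 1.6436 rad.
Bracket: H₀ sin φ sin δ + cos φ cos δ sin H₀ = 1.6436×0.87546×0.04010 + 0.48328×0.99920×0.99735 = 0.057700 + 0.481614 = 0.539314.
Q̄ = (S₀/π) × [bracket] = (2752/π) × 0.539314 = 472.43 W/m².
Ratio Q̄_A / Q̄_B = 386.14 / 472.43 = 0.8173.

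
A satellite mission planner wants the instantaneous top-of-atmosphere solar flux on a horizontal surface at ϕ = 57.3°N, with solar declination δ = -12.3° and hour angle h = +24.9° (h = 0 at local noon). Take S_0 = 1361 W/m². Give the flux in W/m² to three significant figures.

408 W/m²

cos θ_z = sin ϕ sin δ + cos ϕ cos δ cos h = -0.179267 + 0.478774 = 0.299507.
Flux = S_0 · cos θ_z = 1361 × 0.299507 = 407.6 W/m².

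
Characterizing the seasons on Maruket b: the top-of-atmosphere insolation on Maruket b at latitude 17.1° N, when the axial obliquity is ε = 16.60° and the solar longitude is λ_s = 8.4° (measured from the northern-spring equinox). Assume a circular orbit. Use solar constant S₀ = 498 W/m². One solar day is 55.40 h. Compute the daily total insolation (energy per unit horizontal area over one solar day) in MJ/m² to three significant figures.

Solar declination: sin δ = sin ε · sin λ_s = sin 16.60° × sin 8.4° = 0.04173, so δ = +2.392°.
cos H₀ = −tan(+17.1°) tan(+2.392°) = -0.0129, H₀ = 1.5836 rad.
Bracket: H₀ sin φ sin δ + cos φ cos δ sin H₀ = 1.5836×0.29404×0.04173 + 0.95579×0.99913×0.99992 = 0.019431 + 0.954882 = 0.974313.
Q̄ = (S₀/π) × [bracket] = (498/π) × 0.974313 = 154.45 W/m².
Daily total = Q̄ × 55.40 h × 3600 s/h = 154.45 × 55.40 × 3600 / 10⁶ = 30.80 MJ/m².

30.8 MJ/m²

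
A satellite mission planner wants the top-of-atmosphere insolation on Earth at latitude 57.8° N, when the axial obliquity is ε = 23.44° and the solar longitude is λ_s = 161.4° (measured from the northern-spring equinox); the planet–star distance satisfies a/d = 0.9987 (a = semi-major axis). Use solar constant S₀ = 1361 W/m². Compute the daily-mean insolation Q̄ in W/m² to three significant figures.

Q̄ ≈ 306 W/m²

Solar declination: sin δ = sin ε · sin λ_s = sin 23.44° × sin 161.4° = 0.12688, so δ = +7.289°.
cos H₀ = −tan(+57.8°) tan(+7.289°) = -0.2031, H₀ = 1.7753 rad.
Bracket: H₀ sin φ sin δ + cos φ cos δ sin H₀ = 1.7753×0.84619×0.12688 + 0.53288×0.99192×0.97915 = 0.190604 + 0.517554 = 0.708158.
Inverse-square distance factor (a/d)² = 0.9987² = 0.997402.
Q̄ = (S₀/π) × 0.997402 × [bracket] = (1361/π) × 0.997402 × 0.708158 = 306.0 W/m².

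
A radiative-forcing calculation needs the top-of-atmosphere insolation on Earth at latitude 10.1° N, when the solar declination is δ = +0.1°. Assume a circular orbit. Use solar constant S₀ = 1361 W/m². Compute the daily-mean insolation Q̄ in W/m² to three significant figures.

cos H₀ = −tan(+10.1°) tan(+0.100°) = -0.0003, H₀ = 1.5711 rad.
Bracket: H₀ sin φ sin δ + cos φ cos δ sin H₀ = 1.5711×0.17537×0.00175 + 0.98450×1.00000×1.00000 = 0.000482 + 0.984500 = 0.984982.
Q̄ = (S₀/π) × [bracket] = (1361/π) × 0.984982 = 426.7 W/m².

Q̄ ≈ 427 W/m²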